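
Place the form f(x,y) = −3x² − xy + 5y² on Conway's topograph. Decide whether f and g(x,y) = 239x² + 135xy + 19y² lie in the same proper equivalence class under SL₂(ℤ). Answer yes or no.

D₁ = 61, D₂ = 61
river cycle of f (length 6): (-3, 5, 3), (3, 7, -1), (-1, 7, 3), (3, 5, -3), (-3, 7, 1), (1, 7, -3)
river cycle of g (length 6): (3, 7, -1), (-1, 7, 3), (3, 5, -3), (-3, 7, 1), (1, 7, -3), (-3, 5, 3)
cycles coincide ⇒ equivalent

yes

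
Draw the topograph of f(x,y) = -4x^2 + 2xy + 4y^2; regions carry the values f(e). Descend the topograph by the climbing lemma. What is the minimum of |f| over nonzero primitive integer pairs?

river: ρ → (4,6,-2)
river: ρ → (-2,6,4)
river: ρ → (4,2,-4)
river: ρ → (-4,6,2)
river: ρ → (2,6,-4)
river: ρ → (-4,2,4)
closes: descent 0, river 6
min |a| on river = 2

2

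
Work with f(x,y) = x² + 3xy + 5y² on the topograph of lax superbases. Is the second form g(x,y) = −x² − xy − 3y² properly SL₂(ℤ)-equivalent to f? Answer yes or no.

D₁ = -11, D₂ = -11
f: translate: b→1 (≡3 mod 2), so (1,3,5)→(1,1,3)
f: reduced (well bottom): (1,1,3) with a≤c, −a<b≤a
g is negative-definite; reduce −g:
−g: reduced (well bottom): (1,1,3) with a≤c, −a<b≤a
flip sign back: reduced form of g is (-1,-1,-3)
reduced forms (1, 1, 3) vs (-1, -1, -3) ⇒ inequivalent

no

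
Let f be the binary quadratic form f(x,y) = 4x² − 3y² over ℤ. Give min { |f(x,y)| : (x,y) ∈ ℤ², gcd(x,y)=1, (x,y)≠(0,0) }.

descent: ρ → (-3,6,1)  [lands on river]
river: ρ → (1,6,-3)
closes: descent 1, river 2
min |a| on river = 1

1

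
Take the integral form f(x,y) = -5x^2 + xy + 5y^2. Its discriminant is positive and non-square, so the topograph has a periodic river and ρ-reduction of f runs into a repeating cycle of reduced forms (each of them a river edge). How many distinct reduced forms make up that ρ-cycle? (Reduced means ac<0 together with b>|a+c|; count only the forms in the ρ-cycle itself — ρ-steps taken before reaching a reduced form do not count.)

D = 101, ⌊√D⌋ = 10
river: ρ → (5,9,-1)
river: ρ → (-1,9,5)
river: ρ → (5,1,-5)
river: ρ → (-5,9,1)
river: ρ → (1,9,-5)
river: ρ → (-5,1,5)
ρ-cycle length = 6 (tail of 0 descent steps not counted)

6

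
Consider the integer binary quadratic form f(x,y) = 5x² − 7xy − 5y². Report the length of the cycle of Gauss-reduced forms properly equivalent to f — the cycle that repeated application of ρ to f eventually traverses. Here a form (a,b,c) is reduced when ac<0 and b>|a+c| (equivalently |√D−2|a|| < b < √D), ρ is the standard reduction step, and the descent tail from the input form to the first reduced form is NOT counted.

D = 149, ⌊√D⌋ = 12
descent: ρ → (-5,7,5)  [lands on river]
river: ρ → (5,3,-7)
river: ρ → (-7,11,1)
river: ρ → (1,11,-7)
river: ρ → (-7,3,5)
river: ρ → (5,7,-5)
river: ρ → (-5,3,7)
river: ρ → (7,11,-1)
river: ρ → (-1,11,7)
river: ρ → (7,3,-5)
ρ-cycle length = 10 (tail of 1 descent step not counted)

10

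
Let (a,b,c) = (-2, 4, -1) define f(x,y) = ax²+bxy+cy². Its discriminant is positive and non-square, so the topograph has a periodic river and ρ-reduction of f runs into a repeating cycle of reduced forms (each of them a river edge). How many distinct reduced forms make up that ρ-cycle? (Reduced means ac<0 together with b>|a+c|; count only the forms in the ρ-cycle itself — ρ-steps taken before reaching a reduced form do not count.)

D = 8, ⌊√D⌋ = 2
descent: ρ → (-1,2,1)  [lands on river]
river: ρ → (1,2,-1)
ρ-cycle length = 2 (tail of 1 descent step not counted)

2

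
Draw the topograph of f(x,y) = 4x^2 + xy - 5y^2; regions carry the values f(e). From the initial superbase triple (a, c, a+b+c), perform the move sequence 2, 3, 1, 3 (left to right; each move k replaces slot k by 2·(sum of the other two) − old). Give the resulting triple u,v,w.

start (4,-5,0) = (f(1,0),f(0,1),f(1,1))
replace slot 2: 2·(4+0) − (-5) = 13 → (4,13,0)
replace slot 3: 2·(4+13) − 0 = 34 → (4,13,34)
replace slot 1: 2·(13+34) − 4 = 90 → (90,13,34)
replace slot 3: 2·(90+13) − 34 = 172 → (90,13,172)

90,13,172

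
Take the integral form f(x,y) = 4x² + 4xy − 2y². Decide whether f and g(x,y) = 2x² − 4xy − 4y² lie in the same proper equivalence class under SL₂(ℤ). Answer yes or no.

D₁ = 48, D₂ = 48
river cycle of f (length 2): (-2, 4, 4), (4, 4, -2)
river cycle of g (length 2): (-4, 4, 2), (2, 4, -4)
cycles differ ⇒ inequivalent

no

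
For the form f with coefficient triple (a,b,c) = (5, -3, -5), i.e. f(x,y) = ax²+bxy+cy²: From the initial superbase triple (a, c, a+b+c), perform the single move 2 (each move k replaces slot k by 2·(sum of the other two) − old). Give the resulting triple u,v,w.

start (5,-5,-3) = (f(1,0),f(0,1),f(1,1))
replace slot 2: 2·(5+(-3)) − (-5) = 9 → (5,9,-3)

5,9,-3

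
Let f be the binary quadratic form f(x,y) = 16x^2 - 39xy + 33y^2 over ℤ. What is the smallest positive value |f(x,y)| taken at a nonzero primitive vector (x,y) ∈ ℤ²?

translate: b→-7 (≡-39 mod 32), so (16,-39,33)→(16,-7,10)
flip: (16,-7,10)→(10,7,16)
reduced (well bottom): (10,7,16) with a≤c, −a<b≤a
well minimum = a = 10

10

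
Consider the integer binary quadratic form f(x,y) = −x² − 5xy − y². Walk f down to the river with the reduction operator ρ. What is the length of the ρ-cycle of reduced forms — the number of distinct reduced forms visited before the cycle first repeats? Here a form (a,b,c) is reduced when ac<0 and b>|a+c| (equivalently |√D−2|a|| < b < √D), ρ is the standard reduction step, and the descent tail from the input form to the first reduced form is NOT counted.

D = 21, ⌊√D⌋ = 4
descent: ρ → (-1,3,3)  [lands on river]
river: ρ → (3,3,-1)
ρ-cycle length = 2 (tail of 1 descent step not counted)

2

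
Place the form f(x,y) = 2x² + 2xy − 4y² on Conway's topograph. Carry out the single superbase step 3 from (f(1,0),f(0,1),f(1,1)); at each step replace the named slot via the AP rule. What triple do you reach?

start (2,-4,0) = (f(1,0),f(0,1),f(1,1))
replace slot 3: 2·(2+(-4)) − 0 = -4 → (2,-4,-4)

2,-4,-4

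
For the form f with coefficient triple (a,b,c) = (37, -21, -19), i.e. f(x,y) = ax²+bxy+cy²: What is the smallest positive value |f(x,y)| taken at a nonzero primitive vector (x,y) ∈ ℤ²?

descent: ρ → (-19,21,37)  [lands on river]
river: ρ → (37,53,-3)
river: ρ → (-3,55,19)
river: ρ → (19,21,-37)
river: ρ → (-37,53,3)
river: ρ → (3,55,-19)
closes: descent 1, river 6
min |a| on river = 3

3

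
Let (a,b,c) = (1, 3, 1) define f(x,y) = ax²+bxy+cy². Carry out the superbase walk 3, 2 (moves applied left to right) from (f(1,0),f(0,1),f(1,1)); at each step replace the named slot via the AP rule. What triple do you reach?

start (1,1,5) = (f(1,0),f(0,1),f(1,1))
replace slot 3: 2·(1+1) − 5 = -1 → (1,1,-1)
replace slot 2: 2·(1+(-1)) − 1 = -1 → (1,-1,-1)

1,-1,-1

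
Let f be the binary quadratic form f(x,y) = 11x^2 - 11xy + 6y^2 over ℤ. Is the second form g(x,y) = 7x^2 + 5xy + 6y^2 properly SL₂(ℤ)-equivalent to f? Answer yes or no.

D₁ = -143, D₂ = -143
f: translate: b→11 (≡-11 mod 22), so (11,-11,6)→(11,11,6)
f: flip: (11,11,6)→(6,-11,11)
f: translate: b→1 (≡-11 mod 12), so (6,-11,11)→(6,1,6)
f: reduced (well bottom): (6,1,6) with a≤c, −a<b≤a
g: flip: (7,5,6)→(6,-5,7)
g: reduced (well bottom): (6,-5,7) with a≤c, −a<b≤a
reduced forms (6, 1, 6) vs (6, -5, 7) ⇒ inequivalent

no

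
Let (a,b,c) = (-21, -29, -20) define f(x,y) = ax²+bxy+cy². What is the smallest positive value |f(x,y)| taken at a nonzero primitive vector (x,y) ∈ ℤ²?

translate: b→-13 (≡29 mod 42), so (21,29,20)→(21,-13,12)
flip: (21,-13,12)→(12,13,21)
translate: b→-11 (≡13 mod 24), so (12,13,21)→(12,-11,20)
reduced (well bottom): (12,-11,20) with a≤c, −a<b≤a
well minimum |f| = |-12| = 12 (negative-definite)

12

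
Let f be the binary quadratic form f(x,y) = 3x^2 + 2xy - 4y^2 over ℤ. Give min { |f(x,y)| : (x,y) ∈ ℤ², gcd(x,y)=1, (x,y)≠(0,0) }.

river: ρ → (-4,6,1)
river: ρ → (1,6,-4)
river: ρ → (-4,2,3)
river: ρ → (3,4,-3)
river: ρ → (-3,2,4)
river: ρ → (4,6,-1)
river: ρ → (-1,6,4)
river: ρ → (4,2,-3)
river: ρ → (-3,4,3)
river: ρ → (3,2,-4)
closes: descent 0, river 10
min |a| on river = 1

1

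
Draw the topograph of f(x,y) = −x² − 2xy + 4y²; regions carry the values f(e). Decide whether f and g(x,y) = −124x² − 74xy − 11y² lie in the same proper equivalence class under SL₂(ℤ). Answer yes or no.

D₁ = 20, D₂ = 20
river cycle of f (length 2): (-1, 4, 1), (1, 4, -1)
river cycle of g (length 2): (-1, 4, 1), (1, 4, -1)
cycles coincide ⇒ equivalent

yes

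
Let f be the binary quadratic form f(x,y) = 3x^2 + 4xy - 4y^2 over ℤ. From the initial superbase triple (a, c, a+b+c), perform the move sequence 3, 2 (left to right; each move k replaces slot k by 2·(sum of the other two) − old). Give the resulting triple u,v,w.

start (3,-4,3) = (f(1,0),f(0,1),f(1,1))
replace slot 3: 2·(3+(-4)) − 3 = -5 → (3,-4,-5)
replace slot 2: 2·(3+(-5)) − (-4) = 0 → (3,0,-5)

3,0,-5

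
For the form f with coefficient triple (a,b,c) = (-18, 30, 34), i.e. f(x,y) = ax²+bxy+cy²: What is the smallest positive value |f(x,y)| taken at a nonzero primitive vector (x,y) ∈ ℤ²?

river: ρ → (34,38,-14)
river: ρ → (-14,46,22)
river: ρ → (22,42,-18)
river: ρ → (-18,30,34)
closes: descent 0, river 4
min |a| on river = 14

14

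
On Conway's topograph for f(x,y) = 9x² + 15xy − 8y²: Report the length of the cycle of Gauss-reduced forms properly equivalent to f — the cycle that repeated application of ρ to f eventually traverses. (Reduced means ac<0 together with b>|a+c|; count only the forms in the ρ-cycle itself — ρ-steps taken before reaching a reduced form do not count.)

D = 513, ⌊√D⌋ = 22
river: ρ → (-8,17,7)
river: ρ → (7,11,-14)
river: ρ → (-14,17,4)
river: ρ → (4,15,-18)
river: ρ → (-18,21,1)
river: ρ → (1,21,-18)
river: ρ → (-18,15,4)
river: ρ → (4,17,-14)
river: ρ → (-14,11,7)
river: ρ → (7,17,-8)
river: ρ → (-8,15,9)
river: ρ → (9,21,-2)
river: ρ → (-2,19,19)
river: ρ → (19,19,-2)
river: ρ → (-2,21,9)
river: ρ → (9,15,-8)
ρ-cycle length = 16 (tail of 0 descent steps not counted)

16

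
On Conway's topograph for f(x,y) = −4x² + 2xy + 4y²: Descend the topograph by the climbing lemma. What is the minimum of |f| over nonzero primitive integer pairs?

river: ρ → (4,6,-2)
river: ρ → (-2,6,4)
river: ρ → (4,2,-4)
river: ρ → (-4,6,2)
river: ρ → (2,6,-4)
river: ρ → (-4,2,4)
closes: descent 0, river 6
min |a| on river = 2

2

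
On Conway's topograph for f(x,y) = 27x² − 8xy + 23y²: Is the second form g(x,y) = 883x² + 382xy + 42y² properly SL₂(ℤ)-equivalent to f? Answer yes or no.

D₁ = -2420, D₂ = -2420
f: flip: (27,-8,23)→(23,8,27)
f: reduced (well bottom): (23,8,27) with a≤c, −a<b≤a
g: flip: (883,382,42)→(42,-382,883)
g: translate: b→38 (≡-382 mod 84), so (42,-382,883)→(42,38,23)
g: flip: (42,38,23)→(23,-38,42)
g: translate: b→8 (≡-38 mod 46), so (23,-38,42)→(23,8,27)
g: reduced (well bottom): (23,8,27) with a≤c, −a<b≤a
reduced forms (23, 8, 27) vs (23, 8, 27) ⇒ equivalent

yes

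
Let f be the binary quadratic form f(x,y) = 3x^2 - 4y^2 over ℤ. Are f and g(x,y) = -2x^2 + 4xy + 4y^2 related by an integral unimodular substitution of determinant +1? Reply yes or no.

D₁ = 48, D₂ = 48
river cycle of f (length 2): (3, 6, -1), (-1, 6, 3)
river cycle of g (length 2): (4, 4, -2), (-2, 4, 4)
cycles differ ⇒ inequivalent

no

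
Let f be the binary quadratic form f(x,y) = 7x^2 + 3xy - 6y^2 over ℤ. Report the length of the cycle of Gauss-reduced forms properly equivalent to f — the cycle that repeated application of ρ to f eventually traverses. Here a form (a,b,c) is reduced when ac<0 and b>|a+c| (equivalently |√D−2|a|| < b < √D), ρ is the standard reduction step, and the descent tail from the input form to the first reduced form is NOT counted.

D = 177, ⌊√D⌋ = 13
river: ρ → (-6,9,4)
river: ρ → (4,7,-8)
river: ρ → (-8,9,3)
river: ρ → (3,9,-8)
river: ρ → (-8,7,4)
river: ρ → (4,9,-6)
river: ρ → (-6,3,7)
river: ρ → (7,11,-2)
river: ρ → (-2,13,1)
river: ρ → (1,13,-2)
river: ρ → (-2,11,7)
river: ρ → (7,3,-6)
ρ-cycle length = 12 (tail of 0 descent steps not counted)

12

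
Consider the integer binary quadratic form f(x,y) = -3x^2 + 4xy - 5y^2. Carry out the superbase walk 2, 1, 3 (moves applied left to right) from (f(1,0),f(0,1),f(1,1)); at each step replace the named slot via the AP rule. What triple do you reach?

start (-3,-5,-4) = (f(1,0),f(0,1),f(1,1))
replace slot 2: 2·((-3)+(-4)) − (-5) = -9 → (-3,-9,-4)
replace slot 1: 2·((-9)+(-4)) − (-3) = -23 → (-23,-9,-4)
replace slot 3: 2·((-23)+(-9)) − (-4) = -60 → (-23,-9,-60)

-23,-9,-60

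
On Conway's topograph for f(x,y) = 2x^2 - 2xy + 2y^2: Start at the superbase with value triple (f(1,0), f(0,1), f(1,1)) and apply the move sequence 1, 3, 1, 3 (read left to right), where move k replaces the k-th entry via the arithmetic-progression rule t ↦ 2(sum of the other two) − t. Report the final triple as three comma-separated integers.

start (2,2,2) = (f(1,0),f(0,1),f(1,1))
replace slot 1: 2·(2+2) − 2 = 6 → (6,2,2)
replace slot 3: 2·(6+2) − 2 = 14 → (6,2,14)
replace slot 1: 2·(2+14) − 6 = 26 → (26,2,14)
replace slot 3: 2·(26+2) − 14 = 42 → (26,2,42)

26,2,42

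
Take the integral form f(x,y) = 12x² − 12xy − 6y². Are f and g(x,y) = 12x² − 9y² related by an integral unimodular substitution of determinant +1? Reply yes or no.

D₁ = 432, D₂ = 432
river cycle of f (length 2): (-6, 12, 12), (12, 12, -6)
river cycle of g (length 2): (-9, 18, 3), (3, 18, -9)
cycles differ ⇒ inequivalent

no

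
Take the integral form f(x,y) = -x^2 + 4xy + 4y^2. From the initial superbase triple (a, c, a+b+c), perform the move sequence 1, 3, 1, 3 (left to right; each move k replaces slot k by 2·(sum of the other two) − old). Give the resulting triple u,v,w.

start (-1,4,7) = (f(1,0),f(0,1),f(1,1))
replace slot 1: 2·(4+7) − (-1) = 23 → (23,4,7)
replace slot 3: 2·(23+4) − 7 = 47 → (23,4,47)
replace slot 1: 2·(4+47) − 23 = 79 → (79,4,47)
replace slot 3: 2·(79+4) − 47 = 119 → (79,4,119)

79,4,119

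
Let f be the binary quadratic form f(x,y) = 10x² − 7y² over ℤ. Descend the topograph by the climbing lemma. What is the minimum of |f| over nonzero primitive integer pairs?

descent: ρ → (-7,14,3)  [lands on river]
river: ρ → (3,16,-2)
river: ρ → (-2,16,3)
river: ρ → (3,14,-7)
closes: descent 1, river 4
min |a| on river = 2

2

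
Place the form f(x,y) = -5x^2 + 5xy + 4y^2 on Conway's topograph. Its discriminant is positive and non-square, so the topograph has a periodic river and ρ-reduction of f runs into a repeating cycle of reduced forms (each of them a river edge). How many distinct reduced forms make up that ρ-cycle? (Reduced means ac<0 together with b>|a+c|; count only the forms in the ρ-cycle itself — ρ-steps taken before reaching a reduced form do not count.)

D = 105, ⌊√D⌋ = 10
river: ρ → (4,3,-6)
river: ρ → (-6,9,1)
river: ρ → (1,9,-6)
river: ρ → (-6,3,4)
river: ρ → (4,5,-5)
river: ρ → (-5,5,4)
ρ-cycle length = 6 (tail of 0 descent steps not counted)

6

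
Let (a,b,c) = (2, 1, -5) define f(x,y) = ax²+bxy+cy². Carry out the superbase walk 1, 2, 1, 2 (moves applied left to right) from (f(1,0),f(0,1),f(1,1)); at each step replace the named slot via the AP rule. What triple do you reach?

start (2,-5,-2) = (f(1,0),f(0,1),f(1,1))
replace slot 1: 2·((-5)+(-2)) − 2 = -16 → (-16,-5,-2)
replace slot 2: 2·((-16)+(-2)) − (-5) = -31 → (-16,-31,-2)
replace slot 1: 2·((-31)+(-2)) − (-16) = -50 → (-50,-31,-2)
replace slot 2: 2·((-50)+(-2)) − (-31) = -73 → (-50,-73,-2)

-50,-73,-2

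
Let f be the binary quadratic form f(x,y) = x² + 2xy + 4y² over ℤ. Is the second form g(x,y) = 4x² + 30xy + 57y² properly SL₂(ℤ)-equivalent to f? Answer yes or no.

D₁ = -12, D₂ = -12
f: translate: b→0 (≡2 mod 2), so (1,2,4)→(1,0,3)
f: reduced (well bottom): (1,0,3) with a≤c, −a<b≤a
g: translate: b→-2 (≡30 mod 8), so (4,30,57)→(4,-2,1)
g: flip: (4,-2,1)→(1,2,4)
g: translate: b→0 (≡2 mod 2), so (1,2,4)→(1,0,3)
g: reduced (well bottom): (1,0,3) with a≤c, −a<b≤a
reduced forms (1, 0, 3) vs (1, 0, 3) ⇒ equivalent

yes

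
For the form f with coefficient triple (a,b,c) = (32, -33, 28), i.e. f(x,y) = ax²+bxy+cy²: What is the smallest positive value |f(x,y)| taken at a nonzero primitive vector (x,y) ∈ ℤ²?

translate: b→31 (≡-33 mod 64), so (32,-33,28)→(32,31,27)
flip: (32,31,27)→(27,-31,32)
translate: b→23 (≡-31 mod 54), so (27,-31,32)→(27,23,28)
reduced (well bottom): (27,23,28) with a≤c, −a<b≤a
well minimum = a = 27

27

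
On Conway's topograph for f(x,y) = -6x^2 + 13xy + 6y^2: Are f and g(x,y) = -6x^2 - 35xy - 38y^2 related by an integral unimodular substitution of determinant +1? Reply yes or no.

D₁ = 313, D₂ = 313
river cycle of f (length 38): (6, 11, -8), (-8, 5, 9), (9, 13, -4), (-4, 11, 12), (12, 13, -3), (-3, 17, 2), (2, 15, -11), (-11, 7, 6), (6, 17, -1), (-1, 17, 6), … (28 more)
river cycle of g (length 38): (-6, 13, 6), (6, 11, -8), (-8, 5, 9), (9, 13, -4), (-4, 11, 12), (12, 13, -3), (-3, 17, 2), (2, 15, -11), (-11, 7, 6), (6, 17, -1), … (28 more)
cycles coincide ⇒ equivalent

yes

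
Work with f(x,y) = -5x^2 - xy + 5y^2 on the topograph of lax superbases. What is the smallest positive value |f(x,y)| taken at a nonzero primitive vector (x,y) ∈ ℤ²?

descent: ρ → (5,1,-5)  [lands on river]
river: ρ → (-5,9,1)
river: ρ → (1,9,-5)
river: ρ → (-5,1,5)
river: ρ → (5,9,-1)
river: ρ → (-1,9,5)
closes: descent 1, river 6
min |a| on river = 1

1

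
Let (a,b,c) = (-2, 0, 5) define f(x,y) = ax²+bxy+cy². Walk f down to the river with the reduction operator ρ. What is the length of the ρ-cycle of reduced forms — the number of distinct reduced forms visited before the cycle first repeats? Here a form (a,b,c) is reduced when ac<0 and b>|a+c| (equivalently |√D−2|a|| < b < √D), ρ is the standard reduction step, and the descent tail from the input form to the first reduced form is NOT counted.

D = 40, ⌊√D⌋ = 6
descent: ρ → (5,0,-2)
descent: ρ → (-2,4,3)  [lands on river]
river: ρ → (3,2,-3)
river: ρ → (-3,4,2)
river: ρ → (2,4,-3)
river: ρ → (-3,2,3)
river: ρ → (3,4,-2)
ρ-cycle length = 6 (tail of 2 descent steps not counted)

6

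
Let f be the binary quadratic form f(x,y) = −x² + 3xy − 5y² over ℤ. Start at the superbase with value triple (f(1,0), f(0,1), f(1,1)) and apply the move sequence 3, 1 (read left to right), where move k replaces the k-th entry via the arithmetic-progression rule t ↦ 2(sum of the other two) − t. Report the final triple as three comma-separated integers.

start (-1,-5,-3) = (f(1,0),f(0,1),f(1,1))
replace slot 3: 2·((-1)+(-5)) − (-3) = -9 → (-1,-5,-9)
replace slot 1: 2·((-5)+(-9)) − (-1) = -27 → (-27,-5,-9)

-27,-5,-9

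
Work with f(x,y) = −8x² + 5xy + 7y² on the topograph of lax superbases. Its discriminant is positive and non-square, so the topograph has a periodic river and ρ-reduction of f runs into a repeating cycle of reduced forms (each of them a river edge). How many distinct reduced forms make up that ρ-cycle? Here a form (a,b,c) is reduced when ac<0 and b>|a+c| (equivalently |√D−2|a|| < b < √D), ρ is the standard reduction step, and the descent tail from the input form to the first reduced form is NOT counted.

D = 249, ⌊√D⌋ = 15
river: ρ → (7,9,-6)
river: ρ → (-6,15,1)
river: ρ → (1,15,-6)
river: ρ → (-6,9,7)
river: ρ → (7,5,-8)
river: ρ → (-8,11,4)
river: ρ → (4,13,-5)
river: ρ → (-5,7,10)
river: ρ → (10,13,-2)
river: ρ → (-2,15,3)
river: ρ → (3,15,-2)
river: ρ → (-2,13,10)
river: ρ → (10,7,-5)
river: ρ → (-5,13,4)
river: ρ → (4,11,-8)
river: ρ → (-8,5,7)
ρ-cycle length = 16 (tail of 0 descent steps not counted)

16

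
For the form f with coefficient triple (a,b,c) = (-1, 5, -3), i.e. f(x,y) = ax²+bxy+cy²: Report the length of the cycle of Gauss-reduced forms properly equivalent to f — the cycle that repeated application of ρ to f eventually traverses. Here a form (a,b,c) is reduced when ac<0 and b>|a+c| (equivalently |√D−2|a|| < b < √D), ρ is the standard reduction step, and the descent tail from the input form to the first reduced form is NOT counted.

D = 13, ⌊√D⌋ = 3
descent: ρ → (-3,1,1)
descent: ρ → (1,3,-1)  [lands on river]
river: ρ → (-1,3,1)
ρ-cycle length = 2 (tail of 2 descent steps not counted)

2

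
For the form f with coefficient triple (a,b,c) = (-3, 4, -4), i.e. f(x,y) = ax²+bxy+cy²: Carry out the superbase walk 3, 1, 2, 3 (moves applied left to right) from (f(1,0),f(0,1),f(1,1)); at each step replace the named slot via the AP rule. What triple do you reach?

start (-3,-4,-3) = (f(1,0),f(0,1),f(1,1))
replace slot 3: 2·((-3)+(-4)) − (-3) = -11 → (-3,-4,-11)
replace slot 1: 2·((-4)+(-11)) − (-3) = -27 → (-27,-4,-11)
replace slot 2: 2·((-27)+(-11)) − (-4) = -72 → (-27,-72,-11)
replace slot 3: 2·((-27)+(-72)) − (-11) = -187 → (-27,-72,-187)

-27,-72,-187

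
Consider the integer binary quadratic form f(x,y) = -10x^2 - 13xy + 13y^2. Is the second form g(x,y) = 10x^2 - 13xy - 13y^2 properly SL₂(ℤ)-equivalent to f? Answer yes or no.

D₁ = 689, D₂ = 689
river cycle of f (length 6): (13, 13, -10), (-10, 7, 16), (16, 25, -1), (-1, 25, 16), (16, 7, -10), (-10, 13, 13)
river cycle of g (length 6): (-13, 13, 10), (10, 7, -16), (-16, 25, 1), (1, 25, -16), (-16, 7, 10), (10, 13, -13)
cycles differ ⇒ inequivalent

no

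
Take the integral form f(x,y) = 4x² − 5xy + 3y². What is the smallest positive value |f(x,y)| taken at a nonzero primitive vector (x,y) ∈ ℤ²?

translate: b→3 (≡-5 mod 8), so (4,-5,3)→(4,3,2)
flip: (4,3,2)→(2,-3,4)
translate: b→1 (≡-3 mod 4), so (2,-3,4)→(2,1,3)
reduced (well bottom): (2,1,3) with a≤c, −a<b≤a
well minimum = a = 2

2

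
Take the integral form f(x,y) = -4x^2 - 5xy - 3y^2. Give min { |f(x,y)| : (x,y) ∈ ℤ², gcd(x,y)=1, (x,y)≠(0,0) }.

translate: b→-3 (≡5 mod 8), so (4,5,3)→(4,-3,2)
flip: (4,-3,2)→(2,3,4)
translate: b→-1 (≡3 mod 4), so (2,3,4)→(2,-1,3)
reduced (well bottom): (2,-1,3) with a≤c, −a<b≤a
well minimum |f| = |-2| = 2 (negative-definite)

2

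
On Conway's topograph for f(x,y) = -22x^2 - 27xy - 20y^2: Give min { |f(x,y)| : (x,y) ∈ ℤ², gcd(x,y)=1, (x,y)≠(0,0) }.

translate: b→-17 (≡27 mod 44), so (22,27,20)→(22,-17,15)
flip: (22,-17,15)→(15,17,22)
translate: b→-13 (≡17 mod 30), so (15,17,22)→(15,-13,20)
reduced (well bottom): (15,-13,20) with a≤c, −a<b≤a
well minimum |f| = |-15| = 15 (negative-definite)

15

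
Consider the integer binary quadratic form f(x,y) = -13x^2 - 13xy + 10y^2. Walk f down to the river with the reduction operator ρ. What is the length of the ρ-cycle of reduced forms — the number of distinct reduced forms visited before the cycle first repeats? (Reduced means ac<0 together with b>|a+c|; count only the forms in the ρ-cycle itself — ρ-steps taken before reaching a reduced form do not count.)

D = 689, ⌊√D⌋ = 26
descent: ρ → (10,13,-13)  [lands on river]
river: ρ → (-13,13,10)
river: ρ → (10,7,-16)
river: ρ → (-16,25,1)
river: ρ → (1,25,-16)
river: ρ → (-16,7,10)
ρ-cycle length = 6 (tail of 1 descent step not counted)

6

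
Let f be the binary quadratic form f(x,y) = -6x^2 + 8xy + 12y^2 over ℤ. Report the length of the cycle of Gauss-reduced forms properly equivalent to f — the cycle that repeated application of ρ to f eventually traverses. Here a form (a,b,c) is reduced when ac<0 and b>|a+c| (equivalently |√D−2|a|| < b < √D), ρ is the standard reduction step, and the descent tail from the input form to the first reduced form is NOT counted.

D = 352, ⌊√D⌋ = 18
river: ρ → (12,16,-2)
river: ρ → (-2,16,12)
river: ρ → (12,8,-6)
river: ρ → (-6,16,4)
river: ρ → (4,16,-6)
river: ρ → (-6,8,12)
ρ-cycle length = 6 (tail of 0 descent steps not counted)

6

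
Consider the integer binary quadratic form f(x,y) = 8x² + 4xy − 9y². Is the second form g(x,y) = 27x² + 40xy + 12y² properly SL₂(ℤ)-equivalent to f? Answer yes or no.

D₁ = 304, D₂ = 304
river cycle of f (length 12): (-9, 14, 3), (3, 16, -4), (-4, 16, 3), (3, 14, -9), (-9, 4, 8), (8, 12, -5), (-5, 8, 12), (12, 16, -1), (-1, 16, 12), (12, 8, -5), … (2 more)
river cycle of g (length 12): (12, 8, -5), (-5, 12, 8), (8, 4, -9), (-9, 14, 3), (3, 16, -4), (-4, 16, 3), (3, 14, -9), (-9, 4, 8), (8, 12, -5), (-5, 8, 12), … (2 more)
cycles coincide ⇒ equivalent

yes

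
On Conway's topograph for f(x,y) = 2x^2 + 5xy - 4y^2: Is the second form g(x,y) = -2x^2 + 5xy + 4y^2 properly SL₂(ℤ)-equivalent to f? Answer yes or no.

D₁ = 57, D₂ = 57
river cycle of f (length 6): (-4, 3, 3), (3, 3, -4), (-4, 5, 2), (2, 7, -1), (-1, 7, 2), (2, 5, -4)
river cycle of g (length 6): (4, 3, -3), (-3, 3, 4), (4, 5, -2), (-2, 7, 1), (1, 7, -2), (-2, 5, 4)
cycles differ ⇒ inequivalent

no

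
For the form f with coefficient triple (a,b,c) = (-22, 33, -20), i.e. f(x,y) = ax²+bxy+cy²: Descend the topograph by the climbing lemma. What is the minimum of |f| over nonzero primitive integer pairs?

translate: b→11 (≡-33 mod 44), so (22,-33,20)→(22,11,9)
flip: (22,11,9)→(9,-11,22)
translate: b→7 (≡-11 mod 18), so (9,-11,22)→(9,7,20)
reduced (well bottom): (9,7,20) with a≤c, −a<b≤a
well minimum |f| = |-9| = 9 (negative-definite)

9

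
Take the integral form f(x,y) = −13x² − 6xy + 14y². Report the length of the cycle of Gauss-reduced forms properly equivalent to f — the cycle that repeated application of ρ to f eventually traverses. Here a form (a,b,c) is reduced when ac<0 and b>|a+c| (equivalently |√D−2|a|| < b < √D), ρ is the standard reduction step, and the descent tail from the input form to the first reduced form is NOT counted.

D = 764, ⌊√D⌋ = 27
descent: ρ → (14,6,-13)  [lands on river]
river: ρ → (-13,20,7)
river: ρ → (7,22,-10)
river: ρ → (-10,18,11)
river: ρ → (11,26,-2)
river: ρ → (-2,26,11)
river: ρ → (11,18,-10)
river: ρ → (-10,22,7)
river: ρ → (7,20,-13)
river: ρ → (-13,6,14)
river: ρ → (14,22,-5)
river: ρ → (-5,18,22)
river: ρ → (22,26,-1)
river: ρ → (-1,26,22)
river: ρ → (22,18,-5)
river: ρ → (-5,22,14)
ρ-cycle length = 16 (tail of 1 descent step not counted)

16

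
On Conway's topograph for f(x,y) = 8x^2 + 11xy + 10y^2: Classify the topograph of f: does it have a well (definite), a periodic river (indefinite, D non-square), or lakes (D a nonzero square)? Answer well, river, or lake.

D = b²−4ac = 11² − 4·8·10 = -199
D < 0 ⇒ definite ⇒ every region one sign ⇒ single well

well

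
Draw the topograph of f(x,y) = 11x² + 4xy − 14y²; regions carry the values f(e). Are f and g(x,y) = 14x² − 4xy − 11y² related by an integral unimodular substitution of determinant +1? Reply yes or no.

D₁ = 632, D₂ = 632
river cycle of f (length 8): (-14, 24, 1), (1, 24, -14), (-14, 4, 11), (11, 18, -7), (-7, 24, 2), (2, 24, -7), (-7, 18, 11), (11, 4, -14)
river cycle of g (length 8): (-11, 4, 14), (14, 24, -1), (-1, 24, 14), (14, 4, -11), (-11, 18, 7), (7, 24, -2), (-2, 24, 7), (7, 18, -11)
cycles differ ⇒ inequivalent

no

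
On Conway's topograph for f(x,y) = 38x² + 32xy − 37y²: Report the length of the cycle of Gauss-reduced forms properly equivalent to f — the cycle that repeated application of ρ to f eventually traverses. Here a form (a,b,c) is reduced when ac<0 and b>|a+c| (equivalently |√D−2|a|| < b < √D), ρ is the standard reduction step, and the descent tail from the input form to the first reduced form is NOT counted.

D = 6648, ⌊√D⌋ = 81
river: ρ → (-37,42,33)
river: ρ → (33,24,-46)
river: ρ → (-46,68,11)
river: ρ → (11,64,-58)
river: ρ → (-58,52,17)
river: ρ → (17,50,-61)
river: ρ → (-61,72,6)
river: ρ → (6,72,-61)
river: ρ → (-61,50,17)
river: ρ → (17,52,-58)
river: ρ → (-58,64,11)
river: ρ → (11,68,-46)
river: ρ → (-46,24,33)
river: ρ → (33,42,-37)
river: ρ → (-37,32,38)
river: ρ → (38,44,-31)
river: ρ → (-31,80,2)
river: ρ → (2,80,-31)
river: ρ → (-31,44,38)
river: ρ → (38,32,-37)
ρ-cycle length = 20 (tail of 0 descent steps not counted)

20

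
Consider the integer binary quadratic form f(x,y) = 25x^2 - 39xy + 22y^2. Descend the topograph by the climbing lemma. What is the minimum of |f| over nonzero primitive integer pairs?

translate: b→11 (≡-39 mod 50), so (25,-39,22)→(25,11,8)
flip: (25,11,8)→(8,-11,25)
translate: b→5 (≡-11 mod 16), so (8,-11,25)→(8,5,22)
reduced (well bottom): (8,5,22) with a≤c, −a<b≤a
well minimum = a = 8

8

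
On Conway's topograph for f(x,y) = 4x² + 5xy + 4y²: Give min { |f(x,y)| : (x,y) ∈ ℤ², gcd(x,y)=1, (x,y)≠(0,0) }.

translate: b→-3 (≡5 mod 8), so (4,5,4)→(4,-3,3)
flip: (4,-3,3)→(3,3,4)
reduced (well bottom): (3,3,4) with a≤c, −a<b≤a
well minimum = a = 3

3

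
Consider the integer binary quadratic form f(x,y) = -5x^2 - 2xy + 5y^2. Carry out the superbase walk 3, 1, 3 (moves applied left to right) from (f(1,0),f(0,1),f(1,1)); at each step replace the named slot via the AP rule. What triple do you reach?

start (-5,5,-2) = (f(1,0),f(0,1),f(1,1))
replace slot 3: 2·((-5)+5) − (-2) = 2 → (-5,5,2)
replace slot 1: 2·(5+2) − (-5) = 19 → (19,5,2)
replace slot 3: 2·(19+5) − 2 = 46 → (19,5,46)

19,5,46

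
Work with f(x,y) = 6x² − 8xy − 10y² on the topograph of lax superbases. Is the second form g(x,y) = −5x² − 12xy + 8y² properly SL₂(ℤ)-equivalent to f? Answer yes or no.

D₁ = 304, D₂ = 304
river cycle of f (length 6): (-10, 8, 6), (6, 16, -2), (-2, 16, 6), (6, 8, -10), (-10, 12, 4), (4, 12, -10)
river cycle of g (length 12): (8, 12, -5), (-5, 8, 12), (12, 16, -1), (-1, 16, 12), (12, 8, -5), (-5, 12, 8), (8, 4, -9), (-9, 14, 3), (3, 16, -4), (-4, 16, 3), … (2 more)
cycles differ ⇒ inequivalent

no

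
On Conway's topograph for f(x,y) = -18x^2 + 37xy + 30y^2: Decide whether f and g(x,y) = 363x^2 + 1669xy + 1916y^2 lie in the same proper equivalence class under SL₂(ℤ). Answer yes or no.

D₁ = 3529, D₂ = 3529
river cycle of f (length 198): (30, 23, -25), (-25, 27, 28), (28, 29, -24), (-24, 19, 33), (33, 47, -10), (-10, 53, 18), (18, 55, -7), (-7, 57, 10), (10, 43, -42), (-42, 41, 11), … (188 more)
river cycle of g (length 198): (30, 23, -25), (-25, 27, 28), (28, 29, -24), (-24, 19, 33), (33, 47, -10), (-10, 53, 18), (18, 55, -7), (-7, 57, 10), (10, 43, -42), (-42, 41, 11), … (188 more)
cycles coincide ⇒ equivalent

yes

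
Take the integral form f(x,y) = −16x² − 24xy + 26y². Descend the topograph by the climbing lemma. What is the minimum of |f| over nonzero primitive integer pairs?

descent: ρ → (26,24,-16)  [lands on river]
river: ρ → (-16,40,10)
river: ρ → (10,40,-16)
river: ρ → (-16,24,26)
river: ρ → (26,28,-14)
river: ρ → (-14,28,26)
closes: descent 1, river 6
min |a| on river = 10

10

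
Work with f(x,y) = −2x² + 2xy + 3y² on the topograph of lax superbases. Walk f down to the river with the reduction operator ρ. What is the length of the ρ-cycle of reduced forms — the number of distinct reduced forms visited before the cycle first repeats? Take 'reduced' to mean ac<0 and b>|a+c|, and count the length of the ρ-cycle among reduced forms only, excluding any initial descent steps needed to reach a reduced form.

D = 28, ⌊√D⌋ = 5
river: ρ → (3,4,-1)
river: ρ → (-1,4,3)
river: ρ → (3,2,-2)
river: ρ → (-2,2,3)
ρ-cycle length = 4 (tail of 0 descent steps not counted)

4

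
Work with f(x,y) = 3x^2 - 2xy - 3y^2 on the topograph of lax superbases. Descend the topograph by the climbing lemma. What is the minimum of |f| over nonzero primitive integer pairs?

descent: ρ → (-3,2,3)  [lands on river]
river: ρ → (3,4,-2)
river: ρ → (-2,4,3)
river: ρ → (3,2,-3)
river: ρ → (-3,4,2)
river: ρ → (2,4,-3)
closes: descent 1, river 6
min |a| on river = 2

2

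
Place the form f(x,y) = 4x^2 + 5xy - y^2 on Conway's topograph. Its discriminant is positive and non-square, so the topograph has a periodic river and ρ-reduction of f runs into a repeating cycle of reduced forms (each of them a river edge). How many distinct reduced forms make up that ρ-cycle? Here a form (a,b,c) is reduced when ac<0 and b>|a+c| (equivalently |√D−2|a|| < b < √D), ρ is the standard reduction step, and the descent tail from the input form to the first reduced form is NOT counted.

D = 41, ⌊√D⌋ = 6
river: ρ → (-1,5,4)
river: ρ → (4,3,-2)
river: ρ → (-2,5,2)
river: ρ → (2,3,-4)
river: ρ → (-4,5,1)
river: ρ → (1,5,-4)
river: ρ → (-4,3,2)
river: ρ → (2,5,-2)
river: ρ → (-2,3,4)
river: ρ → (4,5,-1)
ρ-cycle length = 10 (tail of 0 descent steps not counted)

10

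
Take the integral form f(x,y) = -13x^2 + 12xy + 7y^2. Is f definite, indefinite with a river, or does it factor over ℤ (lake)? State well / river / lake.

D = b²−4ac = 12² − 4·(-13)·7 = 508
D > 0 non-square ⇒ indefinite ⇒ periodic river

river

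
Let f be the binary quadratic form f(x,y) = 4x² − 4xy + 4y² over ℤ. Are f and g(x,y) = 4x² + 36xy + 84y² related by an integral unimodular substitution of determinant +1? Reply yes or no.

D₁ = -48, D₂ = -48
f: translate: b→4 (≡-4 mod 8), so (4,-4,4)→(4,4,4)
f: reduced (well bottom): (4,4,4) with a≤c, −a<b≤a
g: translate: b→4 (≡36 mod 8), so (4,36,84)→(4,4,4)
g: reduced (well bottom): (4,4,4) with a≤c, −a<b≤a
reduced forms (4, 4, 4) vs (4, 4, 4) ⇒ equivalent

yes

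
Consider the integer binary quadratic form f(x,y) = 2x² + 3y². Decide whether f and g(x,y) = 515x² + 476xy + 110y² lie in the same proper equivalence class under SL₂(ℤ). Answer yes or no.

D₁ = -24, D₂ = -24
f: reduced (well bottom): (2,0,3) with a≤c, −a<b≤a
g: flip: (515,476,110)→(110,-476,515)
g: translate: b→-36 (≡-476 mod 220), so (110,-476,515)→(110,-36,3)
g: flip: (110,-36,3)→(3,36,110)
g: translate: b→0 (≡36 mod 6), so (3,36,110)→(3,0,2)
g: flip: (3,0,2)→(2,0,3)
g: reduced (well bottom): (2,0,3) with a≤c, −a<b≤a
reduced forms (2, 0, 3) vs (2, 0, 3) ⇒ equivalent

yes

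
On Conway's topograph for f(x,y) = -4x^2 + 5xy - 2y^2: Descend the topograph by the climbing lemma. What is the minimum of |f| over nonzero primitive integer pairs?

translate: b→3 (≡-5 mod 8), so (4,-5,2)→(4,3,1)
flip: (4,3,1)→(1,-3,4)
translate: b→1 (≡-3 mod 2), so (1,-3,4)→(1,1,2)
reduced (well bottom): (1,1,2) with a≤c, −a<b≤a
well minimum |f| = |-1| = 1 (negative-definite)

1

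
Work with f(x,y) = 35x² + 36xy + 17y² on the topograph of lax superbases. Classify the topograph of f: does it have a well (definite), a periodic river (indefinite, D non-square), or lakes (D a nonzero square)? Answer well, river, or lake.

D = b²−4ac = 36² − 4·35·17 = -1084
D < 0 ⇒ definite ⇒ every region one sign ⇒ single well

well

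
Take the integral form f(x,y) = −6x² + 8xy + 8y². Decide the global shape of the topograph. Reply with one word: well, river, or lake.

D = b²−4ac = 8² − 4·(-6)·8 = 256
D = 16² is a perfect square ⇒ form factors over ℤ ⇒ lakes

lake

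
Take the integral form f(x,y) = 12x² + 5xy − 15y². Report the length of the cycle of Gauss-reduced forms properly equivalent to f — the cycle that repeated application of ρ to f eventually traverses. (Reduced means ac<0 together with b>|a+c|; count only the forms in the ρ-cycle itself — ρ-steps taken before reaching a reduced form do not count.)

D = 745, ⌊√D⌋ = 27
river: ρ → (-15,25,2)
river: ρ → (2,27,-2)
river: ρ → (-2,25,15)
river: ρ → (15,5,-12)
river: ρ → (-12,19,8)
river: ρ → (8,13,-18)
river: ρ → (-18,23,3)
river: ρ → (3,25,-10)
river: ρ → (-10,15,13)
river: ρ → (13,11,-12)
river: ρ → (-12,13,12)
river: ρ → (12,11,-13)
river: ρ → (-13,15,10)
river: ρ → (10,25,-3)
river: ρ → (-3,23,18)
river: ρ → (18,13,-8)
river: ρ → (-8,19,12)
river: ρ → (12,5,-15)
ρ-cycle length = 18 (tail of 0 descent steps not counted)

18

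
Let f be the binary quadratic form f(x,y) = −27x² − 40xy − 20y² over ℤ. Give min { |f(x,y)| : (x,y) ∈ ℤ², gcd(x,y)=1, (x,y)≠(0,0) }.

translate: b→-14 (≡40 mod 54), so (27,40,20)→(27,-14,7)
flip: (27,-14,7)→(7,14,27)
translate: b→0 (≡14 mod 14), so (7,14,27)→(7,0,20)
reduced (well bottom): (7,0,20) with a≤c, −a<b≤a
well minimum |f| = |-7| = 7 (negative-definite)

7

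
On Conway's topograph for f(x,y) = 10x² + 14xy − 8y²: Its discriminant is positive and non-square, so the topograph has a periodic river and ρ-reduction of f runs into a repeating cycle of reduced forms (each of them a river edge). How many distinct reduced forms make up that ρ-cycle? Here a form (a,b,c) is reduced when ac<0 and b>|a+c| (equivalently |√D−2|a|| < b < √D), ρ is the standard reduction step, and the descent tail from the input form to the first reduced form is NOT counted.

D = 516, ⌊√D⌋ = 22
river: ρ → (-8,18,6)
river: ρ → (6,18,-8)
river: ρ → (-8,14,10)
river: ρ → (10,6,-12)
river: ρ → (-12,18,4)
river: ρ → (4,22,-2)
river: ρ → (-2,22,4)
river: ρ → (4,18,-12)
river: ρ → (-12,6,10)
river: ρ → (10,14,-8)
ρ-cycle length = 10 (tail of 0 descent steps not counted)

10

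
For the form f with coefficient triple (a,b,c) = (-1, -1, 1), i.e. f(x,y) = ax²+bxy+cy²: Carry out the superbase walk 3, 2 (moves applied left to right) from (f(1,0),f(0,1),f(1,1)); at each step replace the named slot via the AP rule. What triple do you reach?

start (-1,1,-1) = (f(1,0),f(0,1),f(1,1))
replace slot 3: 2·((-1)+1) − (-1) = 1 → (-1,1,1)
replace slot 2: 2·((-1)+1) − 1 = -1 → (-1,-1,1)

-1,-1,1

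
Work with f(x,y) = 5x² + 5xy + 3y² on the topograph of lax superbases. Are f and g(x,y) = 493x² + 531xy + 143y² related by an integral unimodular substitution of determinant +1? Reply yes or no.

D₁ = -35, D₂ = -35
f: flip: (5,5,3)→(3,-5,5)
f: translate: b→1 (≡-5 mod 6), so (3,-5,5)→(3,1,3)
f: reduced (well bottom): (3,1,3) with a≤c, −a<b≤a
g: translate: b→-455 (≡531 mod 986), so (493,531,143)→(493,-455,105)
g: flip: (493,-455,105)→(105,455,493)
g: translate: b→35 (≡455 mod 210), so (105,455,493)→(105,35,3)
g: flip: (105,35,3)→(3,-35,105)
g: translate: b→1 (≡-35 mod 6), so (3,-35,105)→(3,1,3)
g: reduced (well bottom): (3,1,3) with a≤c, −a<b≤a
reduced forms (3, 1, 3) vs (3, 1, 3) ⇒ equivalent

yes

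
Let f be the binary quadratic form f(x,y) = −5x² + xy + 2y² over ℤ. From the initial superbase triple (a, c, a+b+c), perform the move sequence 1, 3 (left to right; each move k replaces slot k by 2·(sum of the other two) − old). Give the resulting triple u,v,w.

start (-5,2,-2) = (f(1,0),f(0,1),f(1,1))
replace slot 1: 2·(2+(-2)) − (-5) = 5 → (5,2,-2)
replace slot 3: 2·(5+2) − (-2) = 16 → (5,2,16)

5,2,16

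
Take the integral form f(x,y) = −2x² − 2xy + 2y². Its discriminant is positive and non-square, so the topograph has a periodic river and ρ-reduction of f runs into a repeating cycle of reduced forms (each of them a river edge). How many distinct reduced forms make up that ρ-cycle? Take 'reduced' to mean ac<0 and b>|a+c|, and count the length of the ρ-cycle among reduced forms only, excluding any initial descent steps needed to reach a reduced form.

D = 20, ⌊√D⌋ = 4
descent: ρ → (2,2,-2)  [lands on river]
river: ρ → (-2,2,2)
ρ-cycle length = 2 (tail of 1 descent step not counted)

2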